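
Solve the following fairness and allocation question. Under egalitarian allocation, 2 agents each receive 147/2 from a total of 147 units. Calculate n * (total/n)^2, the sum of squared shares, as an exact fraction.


Step 1: Each agent's share = 147/2
Step 2: Square of each share = (147/2)^2 = 21609/4
Step 3: Sum of squares = 2 * 21609/4 = 21609/2

21609/2


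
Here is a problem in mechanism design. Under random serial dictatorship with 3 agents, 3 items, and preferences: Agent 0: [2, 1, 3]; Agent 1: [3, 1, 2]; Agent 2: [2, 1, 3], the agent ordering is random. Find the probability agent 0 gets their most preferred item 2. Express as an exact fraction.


Step 1: Agent 0 wants item 2
Step 2: There are 6 possible orderings of agents
Step 3: In 3 orderings, agent 0 gets item 2
Step 4: Probability = 3/6 = 1/2

1/2


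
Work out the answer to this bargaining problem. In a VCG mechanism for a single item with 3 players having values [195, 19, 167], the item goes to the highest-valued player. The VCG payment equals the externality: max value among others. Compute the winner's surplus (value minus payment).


Step 1: The winner is the agent with the highest value: agent 0 with value 195
Step 2: Values of other agents: [19, 167]
Step 3: VCG payment = max of others' values = 167
Step 4: Surplus = 195 - 167 = 28

28


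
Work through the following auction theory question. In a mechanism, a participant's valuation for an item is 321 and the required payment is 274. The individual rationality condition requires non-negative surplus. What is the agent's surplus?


Step 1: Surplus = value - payment = 321 - 274 = 47
Step 2: IR is satisfied (surplus >= 0)

47


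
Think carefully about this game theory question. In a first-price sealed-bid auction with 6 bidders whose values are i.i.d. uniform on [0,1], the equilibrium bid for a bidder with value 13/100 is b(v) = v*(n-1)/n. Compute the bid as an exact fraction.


Step 1: The symmetric BNE bidding function is b(v) = v * (n-1) / n
Step 2: Substitute v = 13/100 and n = 6
Step 3: b = 13/100 * 5/6
Step 4: b = 13/120

13/120


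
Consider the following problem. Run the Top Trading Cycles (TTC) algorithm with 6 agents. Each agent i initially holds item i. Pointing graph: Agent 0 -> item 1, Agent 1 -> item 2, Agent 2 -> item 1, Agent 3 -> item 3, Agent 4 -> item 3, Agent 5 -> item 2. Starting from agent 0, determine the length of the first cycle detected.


Step 1: Trace the pointer graph from agent 0: 0 -> 1 -> 2 -> 1
Step 2: A cycle is detected when we revisit agent 1
Step 3: The cycle is: 1 -> 2 -> 1
Step 4: Cycle length = 2

2


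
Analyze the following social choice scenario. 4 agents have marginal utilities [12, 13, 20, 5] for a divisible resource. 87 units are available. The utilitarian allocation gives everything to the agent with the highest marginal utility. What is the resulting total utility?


Step 1: The marginal utilities are [12, 13, 20, 5]
Step 2: The highest marginal utility is 20
Step 3: All 87 units go to that agent
Step 4: Total utility = 20 * 87 = 1740

1740


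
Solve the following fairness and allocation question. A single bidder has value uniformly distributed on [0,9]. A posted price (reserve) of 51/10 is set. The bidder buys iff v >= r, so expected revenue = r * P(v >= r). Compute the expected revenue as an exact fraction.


Step 1: Posted price r = 51/10, value support [0,9]
Step 2: P(v >= r) = (9 - 51/10)/9 = 13/30
Step 3: Expected revenue = r * P(v >= r) = 51/10 * 13/30
Step 4: Revenue = 221/100

221/100


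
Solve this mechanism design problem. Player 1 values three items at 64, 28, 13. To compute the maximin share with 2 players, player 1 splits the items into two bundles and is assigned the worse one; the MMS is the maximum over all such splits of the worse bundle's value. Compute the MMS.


Step 1: Item values = 64, 28, 13
Step 2: Enumerate all 2-bundle partitions and take the smaller bundle:
  Partition 1: {64} vs {28,13} -> bundles 64, 41; min = 41
  Partition 2: {28} vs {64,13} -> bundles 28, 77; min = 28
  Partition 3: {13} vs {64,28} -> bundles 13, 92; min = 13
Step 3: MMS = max(41, 28, 13) = 41

41


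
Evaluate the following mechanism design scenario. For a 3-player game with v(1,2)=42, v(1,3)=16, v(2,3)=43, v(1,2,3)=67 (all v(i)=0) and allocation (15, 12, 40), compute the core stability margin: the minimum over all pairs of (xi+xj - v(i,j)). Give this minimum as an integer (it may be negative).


Step 1: Slack for coalition (1,2): x1+x2 - v12 = 27 - 42 = -15
Step 2: Slack for coalition (1,3): x1+x3 - v13 = 55 - 16 = 39
Step 3: Slack for coalition (2,3): x2+x3 - v23 = 52 - 43 = 9
Step 4: Minimum slack = min(-15, 39, 9) = -15, attained by (1,2); coalition (1,2) can block (slack < 0), so the allocation is not in the core

-15


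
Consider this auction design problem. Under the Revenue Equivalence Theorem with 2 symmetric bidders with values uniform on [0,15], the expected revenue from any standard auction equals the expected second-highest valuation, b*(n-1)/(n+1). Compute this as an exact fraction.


Step 1: By Revenue Equivalence, expected revenue = b*(n-1)/(n+1)
Step 2: Substituting n = 2, b = 15
Step 3: Revenue = 15*(2-1)/(2+1) = 15*1/3
Step 4: Revenue = 15/3 = 5

5


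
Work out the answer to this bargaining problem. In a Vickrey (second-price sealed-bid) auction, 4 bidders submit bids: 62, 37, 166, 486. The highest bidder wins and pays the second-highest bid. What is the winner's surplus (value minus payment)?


Step 1: Sort bids in descending order: 486, 166, 62, 37
Step 2: The winning bid is the highest: 486
Step 3: The payment equals the second-highest bid: 166
Step 4: Surplus = winner's bid - payment = 486 - 166 = 320

320


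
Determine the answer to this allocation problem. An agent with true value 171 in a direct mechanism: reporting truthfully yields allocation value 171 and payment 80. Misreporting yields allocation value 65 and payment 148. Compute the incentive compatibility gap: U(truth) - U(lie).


Step 1: U(truth) = value - payment = 171 - 80 = 91
Step 2: U(lie) = allocation - payment = 65 - 148 = -83
Step 3: IC gap = 91 - (-83) = 174

174


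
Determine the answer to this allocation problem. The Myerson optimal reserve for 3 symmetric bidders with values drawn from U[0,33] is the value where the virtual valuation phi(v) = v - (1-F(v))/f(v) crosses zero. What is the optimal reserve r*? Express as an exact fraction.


Step 1: For U[0,33], F(v) = v/33 and f(v) = 1/33
Step 2: phi(v) = v - (1 - v/33)/(1/33) = v - (33 - v) = 2v - 33
Step 3: Set phi(r*) = 0: 2r* - 33 = 0
Step 4: r* = 33/2 (the number of bidders n = 3 does not enter)

33/2


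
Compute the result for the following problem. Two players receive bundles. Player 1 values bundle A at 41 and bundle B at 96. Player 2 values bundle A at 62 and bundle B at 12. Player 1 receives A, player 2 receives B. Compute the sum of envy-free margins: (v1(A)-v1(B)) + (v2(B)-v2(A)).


Step 1: Player 1's margin = v1(A) - v1(B) = 41 - 96 = -55
Step 2: Player 2's margin = v2(B) - v2(A) = 12 - 62 = -50
Step 3: Total margin = -55 + -50 = -105

-105


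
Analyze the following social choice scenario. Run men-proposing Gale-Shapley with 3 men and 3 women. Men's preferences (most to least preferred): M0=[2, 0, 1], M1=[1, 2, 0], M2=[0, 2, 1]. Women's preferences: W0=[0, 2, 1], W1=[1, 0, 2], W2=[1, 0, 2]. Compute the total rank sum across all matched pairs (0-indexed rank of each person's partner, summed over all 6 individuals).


Step 1: Run Gale-Shapley (men propose, women hold best offer):
  M0 proposes to W2; she accepts
  M1 proposes to W1; she accepts
  M2 proposes to W0; she accepts
Step 2: Final matching: W0-M2, W1-M1, W2-M0
Step 3: 0-indexed ranks (man's rank of his match, then woman's): 0 + 1 + 0 + 0 + 0 + 1
Step 4: Total rank sum = 2

2


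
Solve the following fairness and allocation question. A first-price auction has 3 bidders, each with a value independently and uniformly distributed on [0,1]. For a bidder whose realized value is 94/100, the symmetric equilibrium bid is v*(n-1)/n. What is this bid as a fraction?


Step 1: The symmetric BNE bidding function is b(v) = v * (n-1) / n
Step 2: Substitute v = 47/50 and n = 3
Step 3: b = 47/50 * 2/3
Step 4: b = 47/75

47/75


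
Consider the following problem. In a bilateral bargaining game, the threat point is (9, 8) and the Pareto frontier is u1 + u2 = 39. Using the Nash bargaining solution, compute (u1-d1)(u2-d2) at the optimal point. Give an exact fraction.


Step 1: The Nash solution splits surplus symmetrically above the disagreement point
Step 2: u1 = (total + d1 - d2)/2 = (39 + 9 - 8)/2 = 20
Step 3: u2 = (total - d1 + d2)/2 = (39 - 9 + 8)/2 = 19
Step 4: Nash product = (20 - 9) * (19 - 8)
Step 5: = 11 * 11 = 121

121


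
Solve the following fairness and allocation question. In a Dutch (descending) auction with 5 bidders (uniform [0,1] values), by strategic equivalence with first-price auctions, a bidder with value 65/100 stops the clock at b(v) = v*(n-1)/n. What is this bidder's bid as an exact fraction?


Step 1: Dutch auctions are strategically equivalent to first-price auctions
Step 2: The equilibrium bid is b(v) = v*(n-1)/n
Step 3: b = 13/20 * 4/5
Step 4: b = 13/25

13/25


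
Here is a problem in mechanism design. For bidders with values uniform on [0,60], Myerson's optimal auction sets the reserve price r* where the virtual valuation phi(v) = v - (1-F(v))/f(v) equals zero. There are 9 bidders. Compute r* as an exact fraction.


Step 1: For U[0,60], F(v) = v/60 and f(v) = 1/60
Step 2: phi(v) = v - (1 - v/60)/(1/60) = v - (60 - v) = 2v - 60
Step 3: Set phi(r*) = 0: 2r* - 60 = 0
Step 4: r* = 60/2 = 30 (the number of bidders n = 9 does not enter)

30


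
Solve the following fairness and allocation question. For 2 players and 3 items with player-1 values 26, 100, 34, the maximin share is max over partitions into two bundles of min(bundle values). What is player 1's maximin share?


Step 1: Item values = 26, 100, 34
Step 2: Enumerate all 2-bundle partitions and take the smaller bundle:
  Partition 1: {26} vs {100,34} -> bundles 26, 134; min = 26
  Partition 2: {100} vs {26,34} -> bundles 100, 60; min = 60
  Partition 3: {34} vs {26,100} -> bundles 34, 126; min = 34
Step 3: MMS = max(26, 60, 34) = 60

60


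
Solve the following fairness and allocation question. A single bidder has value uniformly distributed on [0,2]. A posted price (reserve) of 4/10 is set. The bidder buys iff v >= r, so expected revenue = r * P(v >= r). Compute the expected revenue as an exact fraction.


Step 1: Posted price r = 2/5, value support [0,2]
Step 2: P(v >= r) = (2 - 2/5)/2 = 4/5
Step 3: Expected revenue = r * P(v >= r) = 2/5 * 4/5
Step 4: Revenue = 8/25

8/25


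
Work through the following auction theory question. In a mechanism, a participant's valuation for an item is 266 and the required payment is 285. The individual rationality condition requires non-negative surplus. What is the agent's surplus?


Step 1: Surplus = value - payment = 266 - 285 = -19
Step 2: IR is violated (surplus < 0)

-19


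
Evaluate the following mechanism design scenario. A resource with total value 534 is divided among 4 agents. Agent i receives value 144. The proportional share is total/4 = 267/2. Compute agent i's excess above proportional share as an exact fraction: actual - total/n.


Step 1: Proportional share = 534/4 = 267/2
Step 2: Agent's actual allocation = 144
Step 3: Excess = 144 - 267/2 = 21/2

21/2


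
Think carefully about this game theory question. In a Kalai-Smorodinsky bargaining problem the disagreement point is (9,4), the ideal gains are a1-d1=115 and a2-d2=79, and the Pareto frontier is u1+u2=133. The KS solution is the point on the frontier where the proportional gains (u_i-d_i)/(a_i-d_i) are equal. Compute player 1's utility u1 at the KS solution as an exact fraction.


Step 1: At the KS point, (u1-d1)/r1 = (u2-d2)/r2 = t and u1+u2 = 133
Step 2: u1 = d1 + r1*t and u2 = d2 + r2*t, so (d1 + r1*t) + (d2 + r2*t) = 133
Step 3: t = (133 - 9 - 4)/(115 + 79) = 120/194 = 60/97
Step 4: u1 = d1 + r1*t = 9 + 115 * 60/97 = 7773/97
Step 5: (Check: u2 = d2 + r2*t = 5128/97; u1+u2 = 7773/97 + 5128/97 = 133, on the frontier.)

7773/97


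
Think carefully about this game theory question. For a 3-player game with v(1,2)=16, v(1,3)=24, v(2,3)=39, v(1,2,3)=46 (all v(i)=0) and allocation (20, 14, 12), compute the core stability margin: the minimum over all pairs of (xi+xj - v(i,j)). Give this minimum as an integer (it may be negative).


Step 1: Slack for coalition (1,2): x1+x2 - v12 = 34 - 16 = 18
Step 2: Slack for coalition (1,3): x1+x3 - v13 = 32 - 24 = 8
Step 3: Slack for coalition (2,3): x2+x3 - v23 = 26 - 39 = -13
Step 4: Minimum slack = min(18, 8, -13) = -13, attained by (2,3); coalition (2,3) can block (slack < 0), so the allocation is not in the core

-13


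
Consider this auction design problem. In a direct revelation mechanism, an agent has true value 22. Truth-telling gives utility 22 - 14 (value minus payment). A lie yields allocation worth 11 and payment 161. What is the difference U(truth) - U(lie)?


Step 1: U(truth) = value - payment = 22 - 14 = 8
Step 2: U(lie) = allocation - payment = 11 - 161 = -150
Step 3: IC gap = 8 - (-150) = 158

158


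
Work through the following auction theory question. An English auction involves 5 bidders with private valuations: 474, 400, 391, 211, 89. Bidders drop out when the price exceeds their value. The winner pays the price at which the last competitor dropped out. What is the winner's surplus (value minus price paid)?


Step 1: Identify the highest value: 474
Step 2: Identify the second-highest value: 400
Step 3: The final price = second-highest value = 400
Step 4: Surplus = 474 - 400 = 74

74


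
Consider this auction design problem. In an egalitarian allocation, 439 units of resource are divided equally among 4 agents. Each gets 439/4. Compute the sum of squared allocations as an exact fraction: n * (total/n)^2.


Step 1: Each agent's share = 439/4
Step 2: Square of each share = (439/4)^2 = 192721/16
Step 3: Sum of squares = 4 * 192721/16 = 192721/4

192721/4


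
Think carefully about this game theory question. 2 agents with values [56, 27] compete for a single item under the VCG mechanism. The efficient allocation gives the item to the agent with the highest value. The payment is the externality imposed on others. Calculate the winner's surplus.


Step 1: The winner is the agent with the highest value: agent 0 with value 56
Step 2: Values of other agents: [27]
Step 3: VCG payment = max of others' values = 27
Step 4: Surplus = 56 - 27 = 29

29


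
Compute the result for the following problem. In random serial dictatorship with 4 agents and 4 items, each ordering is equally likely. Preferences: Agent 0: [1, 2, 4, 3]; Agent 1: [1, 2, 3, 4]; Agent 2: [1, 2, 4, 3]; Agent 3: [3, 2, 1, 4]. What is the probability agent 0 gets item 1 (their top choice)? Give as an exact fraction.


Step 1: Agent 0 wants item 1
Step 2: There are 24 possible orderings of agents
Step 3: In 8 orderings, agent 0 gets item 1
Step 4: Probability = 8/24 = 1/3

1/3


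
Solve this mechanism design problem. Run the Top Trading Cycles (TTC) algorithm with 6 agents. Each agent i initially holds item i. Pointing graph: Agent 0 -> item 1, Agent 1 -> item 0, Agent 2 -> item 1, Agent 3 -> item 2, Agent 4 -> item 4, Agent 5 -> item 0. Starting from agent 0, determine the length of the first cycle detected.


Step 1: Trace the pointer graph from agent 0: 0 -> 1 -> 0
Step 2: A cycle is detected when we revisit agent 0
Step 3: The cycle is: 0 -> 1 -> 0
Step 4: Cycle length = 2

2


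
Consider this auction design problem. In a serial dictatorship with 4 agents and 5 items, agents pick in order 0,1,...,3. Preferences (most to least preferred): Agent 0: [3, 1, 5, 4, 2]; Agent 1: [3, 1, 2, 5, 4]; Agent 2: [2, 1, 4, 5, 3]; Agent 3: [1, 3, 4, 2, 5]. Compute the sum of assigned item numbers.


Step 1: Agent 0 picks item 3
Step 2: Agent 1 picks item 1
Step 3: Agent 2 picks item 2
Step 4: Agent 3 picks item 4
Step 5: Sum = 3 + 1 + 2 + 4 = 10

10


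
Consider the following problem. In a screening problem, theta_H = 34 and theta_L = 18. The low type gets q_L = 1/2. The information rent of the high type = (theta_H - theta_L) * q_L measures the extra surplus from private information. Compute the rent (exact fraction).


Step 1: theta_H - theta_L = 34 - 18 = 16
Step 2: Information rent = (theta_H - theta_L) * q_L
Step 3: = 16 * 1/2
Step 4: = 8

8


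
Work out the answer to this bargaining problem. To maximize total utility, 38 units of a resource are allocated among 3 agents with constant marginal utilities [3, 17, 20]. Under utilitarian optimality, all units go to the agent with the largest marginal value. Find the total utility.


Step 1: The marginal utilities are [3, 17, 20]
Step 2: The highest marginal utility is 20
Step 3: All 38 units go to that agent
Step 4: Total utility = 20 * 38 = 760

760


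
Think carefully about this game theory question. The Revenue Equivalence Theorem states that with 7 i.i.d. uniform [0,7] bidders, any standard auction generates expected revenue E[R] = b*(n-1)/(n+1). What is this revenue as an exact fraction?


Step 1: By Revenue Equivalence, expected revenue = b*(n-1)/(n+1)
Step 2: Substituting n = 7, b = 7
Step 3: Revenue = 7*(7-1)/(7+1) = 7*6/8
Step 4: Revenue = 42/8 = 21/4

21/4


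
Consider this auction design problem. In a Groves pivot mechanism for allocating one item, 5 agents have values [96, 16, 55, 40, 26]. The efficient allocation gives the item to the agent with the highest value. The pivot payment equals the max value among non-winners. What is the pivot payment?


Step 1: The efficient winner is agent 0 with value 96
Step 2: Other agents' values: [16, 55, 40, 26]
Step 3: Pivot payment = max(others) = 55
Step 4: The winner pays 55

55


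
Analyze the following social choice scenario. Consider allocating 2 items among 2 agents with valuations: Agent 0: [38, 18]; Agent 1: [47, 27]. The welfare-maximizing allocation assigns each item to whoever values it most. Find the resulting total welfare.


Step 1: For each item, find the maximum value among all agents.
Step 2: Item 0 -> Agent 1 (value 47)
Step 3: Item 1 -> Agent 1 (value 27)
Step 4: Total welfare = 47 + 27 = 74

74


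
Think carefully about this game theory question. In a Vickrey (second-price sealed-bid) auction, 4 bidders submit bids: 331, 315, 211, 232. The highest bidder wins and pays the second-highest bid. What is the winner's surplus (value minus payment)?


Step 1: Sort bids in descending order: 331, 315, 232, 211
Step 2: The winning bid is the highest: 331
Step 3: The payment equals the second-highest bid: 315
Step 4: Surplus = winner's bid - payment = 331 - 315 = 16

16


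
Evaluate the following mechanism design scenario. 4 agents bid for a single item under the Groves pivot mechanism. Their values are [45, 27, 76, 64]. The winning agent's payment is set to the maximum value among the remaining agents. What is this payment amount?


Step 1: The efficient winner is agent 2 with value 76
Step 2: Other agents' values: [45, 27, 64]
Step 3: Pivot payment = max(others) = 64
Step 4: The winner pays 64

64


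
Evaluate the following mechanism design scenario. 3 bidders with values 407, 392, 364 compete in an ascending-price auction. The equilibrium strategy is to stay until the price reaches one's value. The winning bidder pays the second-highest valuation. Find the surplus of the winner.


Step 1: Identify the highest value: 407
Step 2: Identify the second-highest value: 392
Step 3: The final price = second-highest value = 392
Step 4: Surplus = 407 - 392 = 15

15


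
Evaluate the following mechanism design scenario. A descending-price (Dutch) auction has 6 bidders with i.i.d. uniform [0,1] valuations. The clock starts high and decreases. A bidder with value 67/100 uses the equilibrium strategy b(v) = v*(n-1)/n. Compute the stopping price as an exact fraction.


Step 1: Dutch auctions are strategically equivalent to first-price auctions
Step 2: The equilibrium bid is b(v) = v*(n-1)/n
Step 3: b = 67/100 * 5/6
Step 4: b = 67/120

67/120


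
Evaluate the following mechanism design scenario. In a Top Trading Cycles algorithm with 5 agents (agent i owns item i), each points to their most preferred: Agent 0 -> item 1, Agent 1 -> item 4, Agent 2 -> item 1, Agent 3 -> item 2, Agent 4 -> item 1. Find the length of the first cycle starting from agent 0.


Step 1: Trace the pointer graph from agent 0: 0 -> 1 -> 4 -> 1
Step 2: A cycle is detected when we revisit agent 1
Step 3: The cycle is: 1 -> 4 -> 1
Step 4: Cycle length = 2

2


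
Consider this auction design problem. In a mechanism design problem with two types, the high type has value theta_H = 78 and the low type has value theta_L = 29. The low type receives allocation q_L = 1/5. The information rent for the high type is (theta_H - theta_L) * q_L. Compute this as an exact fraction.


Step 1: theta_H - theta_L = 78 - 29 = 49
Step 2: Information rent = (theta_H - theta_L) * q_L
Step 3: = 49 * 1/5
Step 4: = 49/5

49/5


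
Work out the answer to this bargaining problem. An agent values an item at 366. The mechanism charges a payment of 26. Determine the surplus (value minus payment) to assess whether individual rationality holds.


Step 1: Surplus = value - payment = 366 - 26 = 340
Step 2: IR is satisfied (surplus >= 0)

340


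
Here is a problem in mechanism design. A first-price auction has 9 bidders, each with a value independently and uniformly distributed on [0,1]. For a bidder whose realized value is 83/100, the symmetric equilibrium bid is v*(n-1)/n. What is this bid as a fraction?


Step 1: The symmetric BNE bidding function is b(v) = v * (n-1) / n
Step 2: Substitute v = 83/100 and n = 9
Step 3: b = 83/100 * 8/9
Step 4: b = 166/225

166/225


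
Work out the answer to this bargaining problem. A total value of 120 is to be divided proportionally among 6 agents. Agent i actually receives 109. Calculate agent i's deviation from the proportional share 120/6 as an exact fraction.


Step 1: Proportional share = 120/6 = 20
Step 2: Agent's actual allocation = 109
Step 3: Excess = 109 - 20 = 89

89


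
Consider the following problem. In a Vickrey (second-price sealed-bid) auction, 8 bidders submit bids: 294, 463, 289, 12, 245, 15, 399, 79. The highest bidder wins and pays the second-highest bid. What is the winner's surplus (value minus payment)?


Step 1: Sort bids in descending order: 463, 399, 294, 289, 245, 79, 15, 12
Step 2: The winning bid is the highest: 463
Step 3: The payment equals the second-highest bid: 399
Step 4: Surplus = winner's bid - payment = 463 - 399 = 64

64


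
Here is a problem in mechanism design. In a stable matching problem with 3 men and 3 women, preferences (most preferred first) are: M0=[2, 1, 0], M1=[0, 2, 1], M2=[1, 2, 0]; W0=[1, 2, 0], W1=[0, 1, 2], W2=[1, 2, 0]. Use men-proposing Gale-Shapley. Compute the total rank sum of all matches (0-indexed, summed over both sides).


Step 1: Run Gale-Shapley (men propose, women hold best offer):
  M0 proposes to W2; she accepts
  M1 proposes to W0; she accepts
  M2 proposes to W1; she accepts
Step 2: Final matching: W0-M1, W1-M2, W2-M0
Step 3: 0-indexed ranks (man's rank of his match, then woman's): 0 + 0 + 0 + 2 + 0 + 2
Step 4: Total rank sum = 4

4


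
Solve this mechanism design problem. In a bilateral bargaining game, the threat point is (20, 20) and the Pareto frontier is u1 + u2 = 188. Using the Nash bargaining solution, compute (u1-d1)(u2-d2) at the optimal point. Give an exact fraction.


Step 1: The Nash solution splits surplus symmetrically above the disagreement point
Step 2: u1 = (total + d1 - d2)/2 = (188 + 20 - 20)/2 = 94
Step 3: u2 = (total - d1 + d2)/2 = (188 - 20 + 20)/2 = 94
Step 4: Nash product = (94 - 20) * (94 - 20)
Step 5: = 74 * 74 = 5476

5476


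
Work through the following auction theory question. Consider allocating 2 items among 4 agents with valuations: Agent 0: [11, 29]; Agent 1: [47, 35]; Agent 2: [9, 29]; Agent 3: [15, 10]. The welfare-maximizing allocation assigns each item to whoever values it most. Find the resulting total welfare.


Step 1: For each item, find the maximum value among all agents.
Step 2: Item 0 -> Agent 1 (value 47)
Step 3: Item 1 -> Agent 1 (value 35)
Step 4: Total welfare = 47 + 35 = 82

82


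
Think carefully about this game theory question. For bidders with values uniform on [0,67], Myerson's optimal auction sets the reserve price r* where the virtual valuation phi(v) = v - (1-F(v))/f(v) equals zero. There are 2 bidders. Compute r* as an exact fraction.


Step 1: For U[0,67], F(v) = v/67 and f(v) = 1/67
Step 2: phi(v) = v - (1 - v/67)/(1/67) = v - (67 - v) = 2v - 67
Step 3: Set phi(r*) = 0: 2r* - 67 = 0
Step 4: r* = 67/2 (the number of bidders n = 2 does not enter)

67/2


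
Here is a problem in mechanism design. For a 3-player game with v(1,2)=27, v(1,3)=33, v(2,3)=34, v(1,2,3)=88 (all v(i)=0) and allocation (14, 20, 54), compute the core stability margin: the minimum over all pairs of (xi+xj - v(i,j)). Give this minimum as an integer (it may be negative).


Step 1: Slack for coalition (1,2): x1+x2 - v12 = 34 - 27 = 7
Step 2: Slack for coalition (1,3): x1+x3 - v13 = 68 - 33 = 35
Step 3: Slack for coalition (2,3): x2+x3 - v23 = 74 - 34 = 40
Step 4: Minimum slack = min(7, 35, 40) = 7, attained by (1,2); no pair can gain by deviating, so the allocation is in the core

7


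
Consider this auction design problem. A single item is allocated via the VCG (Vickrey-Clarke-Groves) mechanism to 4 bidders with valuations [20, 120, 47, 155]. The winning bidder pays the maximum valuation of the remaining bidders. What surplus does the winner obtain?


Step 1: The winner is the agent with the highest value: agent 3 with value 155
Step 2: Values of other agents: [20, 120, 47]
Step 3: VCG payment = max of others' values = 120
Step 4: Surplus = 155 - 120 = 35

35


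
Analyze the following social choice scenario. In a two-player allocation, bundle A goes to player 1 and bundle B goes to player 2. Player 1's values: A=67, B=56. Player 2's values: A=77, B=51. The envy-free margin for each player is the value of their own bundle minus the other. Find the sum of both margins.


Step 1: Player 1's margin = v1(A) - v1(B) = 67 - 56 = 11
Step 2: Player 2's margin = v2(B) - v2(A) = 51 - 77 = -26
Step 3: Total margin = 11 + -26 = -15

-15


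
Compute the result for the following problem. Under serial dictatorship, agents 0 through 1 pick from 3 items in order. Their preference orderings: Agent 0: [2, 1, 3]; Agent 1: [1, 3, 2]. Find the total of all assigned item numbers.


Step 1: Agent 0 picks item 2
Step 2: Agent 1 picks item 1
Step 3: Sum = 2 + 1 = 3

3


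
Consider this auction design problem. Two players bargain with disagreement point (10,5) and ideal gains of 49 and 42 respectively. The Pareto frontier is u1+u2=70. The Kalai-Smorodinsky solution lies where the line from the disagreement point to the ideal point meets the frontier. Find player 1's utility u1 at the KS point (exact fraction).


Step 1: At the KS point, (u1-d1)/r1 = (u2-d2)/r2 = t and u1+u2 = 70
Step 2: u1 = d1 + r1*t and u2 = d2 + r2*t, so (d1 + r1*t) + (d2 + r2*t) = 70
Step 3: t = (70 - 10 - 5)/(49 + 42) = 55/91
Step 4: u1 = d1 + r1*t = 10 + 49 * 55/91 = 515/13
Step 5: (Check: u2 = d2 + r2*t = 395/13; u1+u2 = 515/13 + 395/13 = 70, on the frontier.)

515/13


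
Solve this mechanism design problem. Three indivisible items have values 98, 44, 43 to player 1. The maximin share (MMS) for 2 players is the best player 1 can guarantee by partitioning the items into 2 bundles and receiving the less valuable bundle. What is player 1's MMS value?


Step 1: Item values = 98, 44, 43
Step 2: Enumerate all 2-bundle partitions and take the smaller bundle:
  Partition 1: {98} vs {44,43} -> bundles 98, 87; min = 87
  Partition 2: {44} vs {98,43} -> bundles 44, 141; min = 44
  Partition 3: {43} vs {98,44} -> bundles 43, 142; min = 43
Step 3: MMS = max(87, 44, 43) = 87

87


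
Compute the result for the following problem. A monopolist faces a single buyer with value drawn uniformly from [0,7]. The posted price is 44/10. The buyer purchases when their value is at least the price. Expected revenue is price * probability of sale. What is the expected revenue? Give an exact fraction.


Step 1: Posted price r = 22/5, value support [0,7]
Step 2: P(v >= r) = (7 - 22/5)/7 = 13/35
Step 3: Expected revenue = r * P(v >= r) = 22/5 * 13/35
Step 4: Revenue = 286/175

286/175


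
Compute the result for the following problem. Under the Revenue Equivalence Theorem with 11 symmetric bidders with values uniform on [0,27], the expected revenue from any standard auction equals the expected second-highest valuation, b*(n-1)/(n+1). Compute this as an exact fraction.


Step 1: By Revenue Equivalence, expected revenue = b*(n-1)/(n+1)
Step 2: Substituting n = 11, b = 27
Step 3: Revenue = 27*(11-1)/(11+1) = 27*10/12
Step 4: Revenue = 270/12 = 45/2

45/2


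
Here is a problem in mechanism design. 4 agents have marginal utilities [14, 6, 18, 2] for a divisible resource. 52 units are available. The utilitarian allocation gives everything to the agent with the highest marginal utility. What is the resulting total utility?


Step 1: The marginal utilities are [14, 6, 18, 2]
Step 2: The highest marginal utility is 18
Step 3: All 52 units go to that agent
Step 4: Total utility = 18 * 52 = 936

936


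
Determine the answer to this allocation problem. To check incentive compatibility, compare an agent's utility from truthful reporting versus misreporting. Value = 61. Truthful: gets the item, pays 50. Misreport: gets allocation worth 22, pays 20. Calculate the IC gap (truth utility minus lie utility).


Step 1: U(truth) = value - payment = 61 - 50 = 11
Step 2: U(lie) = allocation - payment = 22 - 20 = 2
Step 3: IC gap = 11 - 2 = 9

9


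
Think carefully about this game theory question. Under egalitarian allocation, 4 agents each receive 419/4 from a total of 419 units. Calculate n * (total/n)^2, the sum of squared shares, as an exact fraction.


Step 1: Each agent's share = 419/4
Step 2: Square of each share = (419/4)^2 = 175561/16
Step 3: Sum of squares = 4 * 175561/16 = 175561/4

175561/4


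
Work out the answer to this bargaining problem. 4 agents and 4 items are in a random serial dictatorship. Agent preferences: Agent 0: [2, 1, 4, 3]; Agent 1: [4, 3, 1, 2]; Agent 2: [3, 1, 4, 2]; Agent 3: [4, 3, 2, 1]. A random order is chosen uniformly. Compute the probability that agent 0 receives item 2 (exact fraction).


Step 1: Agent 0 wants item 2
Step 2: There are 24 possible orderings of agents
Step 3: In 22 orderings, agent 0 gets item 2
Step 4: Probability = 22/24 = 11/12

11/12


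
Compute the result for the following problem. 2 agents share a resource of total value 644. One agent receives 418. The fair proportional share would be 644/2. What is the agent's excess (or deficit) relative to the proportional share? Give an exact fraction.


Step 1: Proportional share = 644/2 = 322
Step 2: Agent's actual allocation = 418
Step 3: Excess = 418 - 322 = 96

96


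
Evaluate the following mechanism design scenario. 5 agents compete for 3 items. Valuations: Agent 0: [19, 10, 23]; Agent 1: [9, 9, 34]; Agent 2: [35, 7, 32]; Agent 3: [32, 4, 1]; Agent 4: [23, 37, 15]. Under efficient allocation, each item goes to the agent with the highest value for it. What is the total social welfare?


Step 1: For each item, find the maximum value among all agents.
Step 2: Item 0 -> Agent 2 (value 35)
Step 3: Item 1 -> Agent 4 (value 37)
Step 4: Item 2 -> Agent 1 (value 34)
Step 5: Total welfare = 35 + 37 + 34 = 106

106


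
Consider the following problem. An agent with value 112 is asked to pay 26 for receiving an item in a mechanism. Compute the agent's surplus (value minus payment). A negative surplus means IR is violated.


Step 1: Surplus = value - payment = 112 - 26 = 86
Step 2: IR is satisfied (surplus >= 0)

86


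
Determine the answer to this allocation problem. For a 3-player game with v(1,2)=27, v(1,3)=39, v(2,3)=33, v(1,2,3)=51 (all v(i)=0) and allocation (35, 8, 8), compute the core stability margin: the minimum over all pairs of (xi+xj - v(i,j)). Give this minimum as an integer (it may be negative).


Step 1: Slack for coalition (1,2): x1+x2 - v12 = 43 - 27 = 16
Step 2: Slack for coalition (1,3): x1+x3 - v13 = 43 - 39 = 4
Step 3: Slack for coalition (2,3): x2+x3 - v23 = 16 - 33 = -17
Step 4: Minimum slack = min(16, 4, -17) = -17, attained by (2,3); coalition (2,3) can block (slack < 0), so the allocation is not in the core

-17


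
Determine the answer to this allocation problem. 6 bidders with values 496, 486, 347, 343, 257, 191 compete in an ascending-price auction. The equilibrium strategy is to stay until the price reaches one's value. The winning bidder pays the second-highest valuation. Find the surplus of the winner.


Step 1: Identify the highest value: 496
Step 2: Identify the second-highest value: 486
Step 3: The final price = second-highest value = 486
Step 4: Surplus = 496 - 486 = 10

10


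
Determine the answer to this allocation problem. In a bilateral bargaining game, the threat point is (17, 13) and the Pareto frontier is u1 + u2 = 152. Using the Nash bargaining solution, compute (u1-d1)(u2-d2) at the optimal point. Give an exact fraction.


Step 1: The Nash solution splits surplus symmetrically above the disagreement point
Step 2: u1 = (total + d1 - d2)/2 = (152 + 17 - 13)/2 = 78
Step 3: u2 = (total - d1 + d2)/2 = (152 - 17 + 13)/2 = 74
Step 4: Nash product = (78 - 17) * (74 - 13)
Step 5: = 61 * 61 = 3721

3721


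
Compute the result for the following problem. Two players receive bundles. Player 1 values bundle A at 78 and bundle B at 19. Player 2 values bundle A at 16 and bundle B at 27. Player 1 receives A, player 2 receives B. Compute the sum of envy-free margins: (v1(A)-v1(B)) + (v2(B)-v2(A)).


Step 1: Player 1's margin = v1(A) - v1(B) = 78 - 19 = 59
Step 2: Player 2's margin = v2(B) - v2(A) = 27 - 16 = 11
Step 3: Total margin = 59 + 11 = 70

70


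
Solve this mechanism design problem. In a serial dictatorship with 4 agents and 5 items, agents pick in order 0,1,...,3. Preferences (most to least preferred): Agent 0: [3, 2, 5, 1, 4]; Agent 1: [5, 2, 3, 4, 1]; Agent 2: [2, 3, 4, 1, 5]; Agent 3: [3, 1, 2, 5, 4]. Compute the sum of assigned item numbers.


Step 1: Agent 0 picks item 3
Step 2: Agent 1 picks item 5
Step 3: Agent 2 picks item 2
Step 4: Agent 3 picks item 1
Step 5: Sum = 3 + 5 + 2 + 1 = 11

11


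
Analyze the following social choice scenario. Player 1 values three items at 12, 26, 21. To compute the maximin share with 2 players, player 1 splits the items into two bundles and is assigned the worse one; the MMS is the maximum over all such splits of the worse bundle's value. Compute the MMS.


Step 1: Item values = 12, 26, 21
Step 2: Enumerate all 2-bundle partitions and take the smaller bundle:
  Partition 1: {12} vs {26,21} -> bundles 12, 47; min = 12
  Partition 2: {26} vs {12,21} -> bundles 26, 33; min = 26
  Partition 3: {21} vs {12,26} -> bundles 21, 38; min = 21
Step 3: MMS = max(12, 26, 21) = 26

26


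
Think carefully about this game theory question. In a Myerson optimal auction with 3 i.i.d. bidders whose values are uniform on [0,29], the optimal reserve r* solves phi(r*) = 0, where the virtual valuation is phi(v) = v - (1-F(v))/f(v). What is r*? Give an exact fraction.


Step 1: For U[0,29], F(v) = v/29 and f(v) = 1/29
Step 2: phi(v) = v - (1 - v/29)/(1/29) = v - (29 - v) = 2v - 29
Step 3: Set phi(r*) = 0: 2r* - 29 = 0
Step 4: r* = 29/2 (the number of bidders n = 3 does not enter)

29/2


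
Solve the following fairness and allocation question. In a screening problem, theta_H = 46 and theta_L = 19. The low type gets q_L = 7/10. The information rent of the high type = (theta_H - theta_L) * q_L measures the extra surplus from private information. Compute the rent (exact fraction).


Step 1: theta_H - theta_L = 46 - 19 = 27
Step 2: Information rent = (theta_H - theta_L) * q_L
Step 3: = 27 * 7/10
Step 4: = 189/10

189/10


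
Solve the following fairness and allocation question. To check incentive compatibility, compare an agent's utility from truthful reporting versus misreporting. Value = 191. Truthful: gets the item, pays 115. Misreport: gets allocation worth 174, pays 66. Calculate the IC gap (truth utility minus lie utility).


Step 1: U(truth) = value - payment = 191 - 115 = 76
Step 2: U(lie) = allocation - payment = 174 - 66 = 108
Step 3: IC gap = 76 - 108 = -32

-32


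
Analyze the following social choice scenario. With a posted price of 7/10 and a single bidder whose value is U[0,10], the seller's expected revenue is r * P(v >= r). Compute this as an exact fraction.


Step 1: Posted price r = 7/10, value support [0,10]
Step 2: P(v >= r) = (10 - 7/10)/10 = 93/100
Step 3: Expected revenue = r * P(v >= r) = 7/10 * 93/100
Step 4: Revenue = 651/1000

651/1000


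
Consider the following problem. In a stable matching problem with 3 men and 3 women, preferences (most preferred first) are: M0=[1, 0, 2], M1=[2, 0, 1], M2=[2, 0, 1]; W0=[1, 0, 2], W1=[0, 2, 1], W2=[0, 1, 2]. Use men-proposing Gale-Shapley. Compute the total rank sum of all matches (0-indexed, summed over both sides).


Step 1: Run Gale-Shapley (men propose, women hold best offer):
  M0 proposes to W1; she accepts
  M1 proposes to W2; she accepts
  M2 proposes to W2; rejected
  M2 proposes to W0; she accepts
Step 2: Final matching: W0-M2, W1-M0, W2-M1
Step 3: 0-indexed ranks (man's rank of his match, then woman's): 1 + 2 + 0 + 0 + 0 + 1
Step 4: Total rank sum = 4

4


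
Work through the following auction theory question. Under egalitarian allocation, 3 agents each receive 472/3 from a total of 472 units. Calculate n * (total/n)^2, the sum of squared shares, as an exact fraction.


Step 1: Each agent's share = 472/3
Step 2: Square of each share = (472/3)^2 = 222784/9
Step 3: Sum of squares = 3 * 222784/9 = 222784/3

222784/3


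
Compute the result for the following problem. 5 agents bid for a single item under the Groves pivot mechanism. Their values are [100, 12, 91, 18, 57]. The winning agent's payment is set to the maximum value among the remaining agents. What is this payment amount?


Step 1: The efficient winner is agent 0 with value 100
Step 2: Other agents' values: [12, 91, 18, 57]
Step 3: Pivot payment = max(others) = 91
Step 4: The winner pays 91

91


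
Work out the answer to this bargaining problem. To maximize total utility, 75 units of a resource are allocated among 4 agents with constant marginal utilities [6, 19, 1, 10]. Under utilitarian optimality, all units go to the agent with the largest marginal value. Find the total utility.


Step 1: The marginal utilities are [6, 19, 1, 10]
Step 2: The highest marginal utility is 19
Step 3: All 75 units go to that agent
Step 4: Total utility = 19 * 75 = 1425

1425


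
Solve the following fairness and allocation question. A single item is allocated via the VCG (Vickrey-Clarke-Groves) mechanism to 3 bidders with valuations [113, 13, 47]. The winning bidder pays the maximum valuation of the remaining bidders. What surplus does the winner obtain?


Step 1: The winner is the agent with the highest value: agent 0 with value 113
Step 2: Values of other agents: [13, 47]
Step 3: VCG payment = max of others' values = 47
Step 4: Surplus = 113 - 47 = 66

66


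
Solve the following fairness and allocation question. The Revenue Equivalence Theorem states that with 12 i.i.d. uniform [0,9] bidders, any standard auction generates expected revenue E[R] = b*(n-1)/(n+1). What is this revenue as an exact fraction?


Step 1: By Revenue Equivalence, expected revenue = b*(n-1)/(n+1)
Step 2: Substituting n = 12, b = 9
Step 3: Revenue = 9*(12-1)/(12+1) = 9*11/13
Step 4: Revenue = 99/13

99/13
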